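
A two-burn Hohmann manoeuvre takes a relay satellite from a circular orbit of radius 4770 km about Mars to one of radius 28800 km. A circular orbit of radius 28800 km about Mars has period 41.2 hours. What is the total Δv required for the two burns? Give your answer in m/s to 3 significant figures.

Δv = 1500 m/s

From Kepler's third law T² = 4π²r³/μ at r = 28800 km, T = 41.2 hours = 41.2 × 3600 s = 1.4832×10^5 s: μ = 4π²r³/T² = 42868.4 km³/s².
Semi-major axis of the transfer orbit: a_t = (4770 + 28800)/2 = 16785 km.
At r₁ the circular-orbit speed is v₁ = √(μ/r₁) = 2.998 km/s.
Transfer-orbit speed at r₁ (v² = μ(2/r − 1/a)): v_p = √[μ(2/r₁ − 1/a_t)] = 3.927 km/s.
First burn Δv₁ = |v_p − v₁| = 0.9290 km/s.
At r₂, v₂ = √(μ/r₂) = 1.22004 km/s.
Transfer-orbit speed at r₂: v_a = √[μ(2/r₂ − 1/a_t)] = 0.650386 km/s.
Second burn Δv₂ = |v₂ − v_a| = 0.5697 km/s.
Total Δv = Δv₁ + Δv₂ = 1.499 km/s.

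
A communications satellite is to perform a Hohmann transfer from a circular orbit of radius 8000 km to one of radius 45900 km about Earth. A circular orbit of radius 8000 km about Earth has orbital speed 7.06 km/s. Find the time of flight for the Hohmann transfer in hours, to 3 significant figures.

t = 6.11 hours

From the circular-orbit relation v² = μ/r at r = 8000 km: μ = v²r = (7.06)² × 8000 = 3.98749×10^5 km³/s².
The Hohmann ellipse has a_t = (r₁ + r₂)/2 = 26950 km.
By Kepler's third law the transfer-orbit period is T = 2π√(a_t³/μ), so t = T/2 = 22010 s.
Converting: 22010 s ÷ 3600 s/hour = 6.11 hours.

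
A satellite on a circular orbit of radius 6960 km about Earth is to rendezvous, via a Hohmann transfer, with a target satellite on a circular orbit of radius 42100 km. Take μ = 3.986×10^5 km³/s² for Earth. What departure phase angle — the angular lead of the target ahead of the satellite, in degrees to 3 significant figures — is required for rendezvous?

φ = 99.9°

Transfer-ellipse semi-major axis a_t = (r₁ + r₂)/2 = (6960 + 42100)/2 = 24530 km.
The half-period of the transfer ellipse is t = π√(a_t³/μ) = 19117.34 s.
Target angular speed ω₂ = √(μ/r₂³) = 7.308790×10^-5 rad/s.
Angle swept by the target during transfer: ω₂·t = 1.39725 rad = 80.06°.
Arrival is 180° from departure on the ellipse, so φ = 180° − 80.06° = 99.9°.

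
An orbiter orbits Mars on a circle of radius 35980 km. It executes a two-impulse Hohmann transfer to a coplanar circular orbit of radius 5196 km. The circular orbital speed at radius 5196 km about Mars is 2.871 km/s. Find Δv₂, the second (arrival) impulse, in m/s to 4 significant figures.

Δv₂ = 924.4 m/s

From the circular-orbit relation v² = μ/r at r = 5196 km: μ = v²r = (2.871)² × 5196 = 42828.8 km³/s².
The Hohmann ellipse has a_t = (r₁ + r₂)/2 = 20588 km.
On the circular orbit at r = 5196 km, v_c = √(μ/r) = 2.8710 km/s.
Transfer-orbit speed at the same r (vis-viva, a = a_t): v_t = √[μ(2/r − 1/a_t)] = 3.7954 km/s.
Δv₂ = |v_t − v_c| = |3.7954 − 2.8710| = 0.9244 km/s.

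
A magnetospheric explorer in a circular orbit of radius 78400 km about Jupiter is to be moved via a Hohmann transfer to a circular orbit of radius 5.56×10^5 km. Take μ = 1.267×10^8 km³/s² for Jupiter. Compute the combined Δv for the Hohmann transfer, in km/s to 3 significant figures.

Δv = 20.6 km/s

The Hohmann ellipse has a_t = (r₁ + r₂)/2 = 3.172×10^5 km.
At r₁ the circular-orbit speed is v₁ = √(μ/r₁) = 40.20 km/s.
Transfer-orbit speed at r₁ (vis-viva): v_p = √[μ(2/r₁ − 1/a_t)] = 53.22 km/s.
First burn Δv₁ = |v_p − v₁| = 13.02 km/s.
Circular speed at r₂: v₂ = √(μ/r₂) = 15.096 km/s.
Transfer-orbit speed at r₂: v_a = √[μ(2/r₂ − 1/a_t)] = 7.5049 km/s.
Second burn Δv₂ = |v₂ − v_a| = 7.591 km/s.
Total Δv = Δv₁ + Δv₂ = 20.61 km/s.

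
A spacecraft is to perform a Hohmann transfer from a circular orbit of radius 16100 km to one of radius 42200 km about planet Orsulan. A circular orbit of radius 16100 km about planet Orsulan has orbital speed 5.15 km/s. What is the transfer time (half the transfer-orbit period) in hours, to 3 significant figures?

t = 6.65 hours

From the circular-orbit relation v² = μ/r at r = 16100 km: μ = v²r = (5.15)² × 16100 = 4.27012×10^5 km³/s².
Semi-major axis of the transfer orbit: a_t = (16100 + 42200)/2 = 29150 km.
Transfer time t = π√(a_t³/μ) = π√((29150)³ / 4.27012×10^5) = 23930 s.
Converting: 23930 s ÷ 3600 s/hour = 6.65 hours.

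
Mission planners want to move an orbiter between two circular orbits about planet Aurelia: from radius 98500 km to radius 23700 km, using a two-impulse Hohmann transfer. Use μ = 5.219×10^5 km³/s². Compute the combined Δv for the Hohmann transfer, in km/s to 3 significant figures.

Δv = 2.13 km/s

Transfer-ellipse semi-major axis a_t = (r₁ + r₂)/2 = (98500 + 23700)/2 = 61100 km.
Circular speed at r₁: v₁ = √(μ/r₁) = √(5.219×10^5/98500) = 2.3018 km/s.
Transfer-orbit speed at r₁ (v² = μ(2/r − 1/a)): v_a = √[μ(2/r₁ − 1/a_t)] = 1.4336 km/s.
First burn Δv₁ = |v_a − v₁| = 0.8682 km/s.
Circular speed at r₂: v₂ = √(μ/r₂) = 4.69266 km/s.
Transfer-orbit speed at r₂: v_p = √[μ(2/r₂ − 1/a_t)] = 5.95823 km/s.
Second burn Δv₂ = |v₂ − v_p| = 1.266 km/s.
Total Δv = Δv₁ + Δv₂ = 2.134 km/s.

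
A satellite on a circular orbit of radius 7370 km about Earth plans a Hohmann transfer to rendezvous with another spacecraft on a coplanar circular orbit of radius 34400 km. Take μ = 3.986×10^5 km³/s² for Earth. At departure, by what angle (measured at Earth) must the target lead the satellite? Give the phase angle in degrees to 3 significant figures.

Semi-major axis of the transfer orbit: a_t = (7370 + 34400)/2 = 20885 km.
The half-period of the transfer ellipse is t = π√(a_t³/μ) = 15018.72 s.
Target angular speed ω₂ = √(μ/r₂³) = 9.895346×10^-5 rad/s.
Angle swept by the target during transfer: ω₂·t = 1.486154 rad = 85.1504°.
Arrival is 180° from departure on the ellipse, so φ = 180° − 85.1504° = 94.8°.

φ = 94.8°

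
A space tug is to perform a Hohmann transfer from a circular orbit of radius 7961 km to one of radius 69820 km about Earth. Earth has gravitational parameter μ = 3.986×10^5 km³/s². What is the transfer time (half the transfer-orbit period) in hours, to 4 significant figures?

t = 10.60 hours

Semi-major axis of the transfer orbit: a_t = (7961 + 69820)/2 = 38890.5 km.
Half the transfer-orbit period gives t = π√(a_t³/μ) = 38160 s.
Converting: 38160 s ÷ 3600 s/hour = 10.60 hours.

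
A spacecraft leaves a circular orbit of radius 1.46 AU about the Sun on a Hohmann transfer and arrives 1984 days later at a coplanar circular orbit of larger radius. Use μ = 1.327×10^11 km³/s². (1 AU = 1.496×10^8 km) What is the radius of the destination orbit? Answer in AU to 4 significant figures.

r₂ = 8.350 AU

In km: r₁ = 1.46 × 1.496×10^8 = 2.18416×10^8 km.
Transfer time t = 1984 days = 1.714176×10^8 s, and t = π√(a_t³/μ).
So a_t = (μ t²/π²)^(1/3) = (1.327×10^11 × (1.714176×10^8)² / π²)^(1/3) = 7.3377×10^8 km.
Since a_t = (r₁ + r₂)/2, r₂ = 2a_t − r₁ = 2×7.3377×10^8 − 2.18416×10^8 = 1.249124×10^9 km.
In AU: r₂ = 1.249124×10^9 / 1.496×10^8 = 8.350 AU.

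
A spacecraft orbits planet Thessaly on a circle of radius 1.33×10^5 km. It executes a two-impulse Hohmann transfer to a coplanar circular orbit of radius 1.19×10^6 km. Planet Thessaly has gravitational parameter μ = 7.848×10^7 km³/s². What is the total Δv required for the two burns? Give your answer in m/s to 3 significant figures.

Δv = 12800 m/s

Semi-major axis of the transfer orbit: a_t = (1.330×10^5 + 1.190×10^6)/2 = 6.615×10^5 km.
At r₁ the circular-orbit speed is v₁ = √(μ/r₁) = 24.2915 km/s.
On the transfer ellipse at r₁, vis-viva gives v_p = √[μ(2/r₁ − 1/a_t)] = 32.5808 km/s.
First burn Δv₁ = |v_p − v₁| = 8.289 km/s.
At r₂, v₂ = √(μ/r₂) = 8.121 km/s.
Transfer-orbit speed at r₂: v_a = √[μ(2/r₂ − 1/a_t)] = 3.641 km/s.
Second burn Δv₂ = |v₂ − v_a| = 4.480 km/s.
Total Δv = Δv₁ + Δv₂ = 12.77 km/s.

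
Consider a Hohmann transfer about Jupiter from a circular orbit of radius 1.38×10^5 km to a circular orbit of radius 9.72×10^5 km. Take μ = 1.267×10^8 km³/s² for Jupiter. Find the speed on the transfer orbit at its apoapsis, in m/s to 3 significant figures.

v = 5690 m/s

The Hohmann ellipse has a_t = (r₁ + r₂)/2 = 5.550×10^5 km.
The apoapsis of the transfer ellipse is at r = 9.720×10^5 km.
Vis-viva: v = √[μ(2/r − 1/a_t)] = √[1.267×10^8 × (2/9.720×10^5 − 1/5.550×10^5)] = 5.693 km/s.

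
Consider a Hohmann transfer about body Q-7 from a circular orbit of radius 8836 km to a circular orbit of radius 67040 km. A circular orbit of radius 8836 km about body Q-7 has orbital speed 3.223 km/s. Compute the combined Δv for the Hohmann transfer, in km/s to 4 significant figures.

From the circular-orbit relation v² = μ/r at r = 8836 km: μ = v²r = (3.223)² × 8836 = 91786.0 km³/s².
The Hohmann ellipse has a_t = (r₁ + r₂)/2 = 37938 km.
Circular speed at r₁: v₁ = √(μ/r₁) = √(91786.0/8836) = 3.2230 km/s.
On the transfer ellipse at r₁, v² = μ(2/r − 1/a) gives v_p = √[μ(2/r₁ − 1/a_t)] = 4.2844 km/s.
First burn Δv₁ = |v_p − v₁| = 1.0614 km/s.
At r₂, v₂ = √(μ/r₂) = 1.170095 km/s.
Transfer-orbit speed at r₂: v_a = √[μ(2/r₂ − 1/a_t)] = 0.5646922 km/s.
Second burn Δv₂ = |v₂ − v_a| = 0.60540 km/s.
Δv = Δv₁ + Δv₂ = 1.0614 + 0.60540 = 1.667 km/s.

Δv = 1.667 km/s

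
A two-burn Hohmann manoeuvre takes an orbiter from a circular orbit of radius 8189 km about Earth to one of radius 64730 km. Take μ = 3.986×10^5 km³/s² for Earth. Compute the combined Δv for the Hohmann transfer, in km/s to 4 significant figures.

The Hohmann ellipse has a_t = (r₁ + r₂)/2 = 36459.5 km.
At r₁ the circular-orbit speed is v₁ = √(μ/r₁) = 6.9768 km/s.
On the transfer ellipse at r₁, vis-viva gives v_p = √[μ(2/r₁ − 1/a_t)] = 9.2961 km/s.
First burn Δv₁ = |v_p − v₁| = 2.3193 km/s.
At r₂, v₂ = √(μ/r₂) = 2.48151 km/s.
Transfer-orbit speed at r₂: v_a = √[μ(2/r₂ − 1/a_t)] = 1.17605 km/s.
Second burn Δv₂ = |v₂ − v_a| = 1.3055 km/s.
Total Δv = Δv₁ + Δv₂ = 3.625 km/s.

Δv = 3.625 km/s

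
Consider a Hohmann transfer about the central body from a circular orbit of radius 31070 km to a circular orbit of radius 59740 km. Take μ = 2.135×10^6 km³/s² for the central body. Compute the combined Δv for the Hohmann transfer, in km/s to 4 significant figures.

Δv = 2.252 km/s

The Hohmann ellipse has a_t = (r₁ + r₂)/2 = 45405 km.
Circular speed at r₁: v₁ = √(μ/r₁) = √(2.135×10^6/31070) = 8.289 km/s.
On the transfer ellipse at r₁, vis-viva gives v_p = √[μ(2/r₁ − 1/a_t)] = 9.508 km/s.
First burn Δv₁ = |v_p − v₁| = 1.219 km/s.
Circular speed at r₂: v₂ = √(μ/r₂) = 5.978 km/s.
Transfer-orbit speed at r₂: v_a = √[μ(2/r₂ − 1/a_t)] = 4.945 km/s.
Second burn Δv₂ = |v₂ − v_a| = 1.033 km/s.
Δv = Δv₁ + Δv₂ = 1.219 + 1.033 = 2.252 km/s.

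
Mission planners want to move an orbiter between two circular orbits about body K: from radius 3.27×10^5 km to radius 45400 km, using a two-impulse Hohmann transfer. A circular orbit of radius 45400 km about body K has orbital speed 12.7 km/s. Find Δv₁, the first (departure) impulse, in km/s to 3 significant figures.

Δv₁ = 2.40 km/s

From the circular-orbit relation v² = μ/r at r = 45400 km: μ = v²r = (12.7)² × 45400 = 7.32257×10^6 km³/s².
Transfer-ellipse semi-major axis a_t = (r₁ + r₂)/2 = (3.270×10^5 + 45400)/2 = 1.862×10^5 km.
Circular speed at r = 3.270×10^5 km: v_c = √(μ/r) = 4.732 km/s.
Vis-viva on the transfer ellipse at r = 3.270×10^5 km gives v_t = √[μ(2/r − 1/a_t)] = 2.337 km/s.
Δv₁ = |v_t − v_c| = |2.337 − 4.732| = 2.395 km/s.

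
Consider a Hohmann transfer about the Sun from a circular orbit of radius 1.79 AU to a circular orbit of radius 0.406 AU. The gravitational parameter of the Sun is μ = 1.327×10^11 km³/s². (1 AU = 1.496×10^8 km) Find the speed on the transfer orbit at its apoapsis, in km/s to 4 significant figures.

In km: r₁ = 1.79 × 1.496×10^8 = 2.67784×10^8 km; r₂ = 0.406 × 1.496×10^8 = 6.07376×10^7 km.
Semi-major axis of the transfer orbit: a_t = (2.67784×10^8 + 6.07376×10^7)/2 = 1.642608×10^8 km.
The apoapsis of the transfer ellipse is at r = 2.67784×10^8 km.
Applying v² = μ(2/r − 1/a_t): v = 13.54 km/s.

v = 13.54 km/s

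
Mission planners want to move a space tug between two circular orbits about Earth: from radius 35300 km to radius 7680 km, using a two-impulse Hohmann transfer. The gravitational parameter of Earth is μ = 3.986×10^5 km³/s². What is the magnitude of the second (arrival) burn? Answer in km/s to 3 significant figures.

The Hohmann ellipse has a_t = (r₁ + r₂)/2 = 21490 km.
Circular speed at r = 7680 km: v_c = √(μ/r) = 7.204 km/s.
Vis-viva on the transfer ellipse at r = 7680 km gives v_t = √[μ(2/r − 1/a_t)] = 9.233 km/s.
Δv₂ = |v_t − v_c| = |9.233 − 7.204| = 2.029 km/s.

Δv₂ = 2.03 km/s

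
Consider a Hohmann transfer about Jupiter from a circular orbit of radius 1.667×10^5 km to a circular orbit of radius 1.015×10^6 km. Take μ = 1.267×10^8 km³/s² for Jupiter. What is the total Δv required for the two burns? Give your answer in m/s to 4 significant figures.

The Hohmann ellipse has a_t = (r₁ + r₂)/2 = 5.9085×10^5 km.
At r₁ the circular-orbit speed is v₁ = √(μ/r₁) = 27.569 km/s.
Transfer-orbit speed at r₁ (v² = μ(2/r − 1/a)): v_p = √[μ(2/r₁ − 1/a_t)] = 36.134 km/s.
First burn Δv₁ = |v_p − v₁| = 8.565 km/s.
At r₂, v₂ = √(μ/r₂) = 11.1726 km/s.
Transfer-orbit speed at r₂: v_a = √[μ(2/r₂ − 1/a_t)] = 5.93450 km/s.
Second burn Δv₂ = |v₂ − v_a| = 5.238 km/s.
Δv = Δv₁ + Δv₂ = 8.565 + 5.238 = 13.80 km/s.

Δv = 13800 m/s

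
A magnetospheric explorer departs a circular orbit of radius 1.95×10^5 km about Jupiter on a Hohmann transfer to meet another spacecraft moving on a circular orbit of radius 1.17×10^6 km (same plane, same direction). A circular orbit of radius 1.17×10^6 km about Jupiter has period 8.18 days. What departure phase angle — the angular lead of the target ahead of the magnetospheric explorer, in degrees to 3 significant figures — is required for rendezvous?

φ = 99.8°

From Kepler's third law T² = 4π²r³/μ at r = 1.17×10^6 km, T = 8.18 days = 8.18 × 86400 s = 7.06752×10^5 s: μ = 4π²r³/T² = 1.26585×10^8 km³/s².
Semi-major axis of the transfer orbit: a_t = (1.950×10^5 + 1.170×10^6)/2 = 6.825×10^5 km.
The half-period of the transfer ellipse is t = π√(a_t³/μ) = 1.5744×10^5 s.
The target's mean motion on its circular orbit is ω₂ = √(μ/r₂³) = 8.8902×10^-6 rad/s.
Angle swept by the target during transfer: ω₂·t = 1.3997 rad = 80.20°.
Arrival is 180° from departure on the ellipse, so φ = 180° − 80.20° = 99.8°.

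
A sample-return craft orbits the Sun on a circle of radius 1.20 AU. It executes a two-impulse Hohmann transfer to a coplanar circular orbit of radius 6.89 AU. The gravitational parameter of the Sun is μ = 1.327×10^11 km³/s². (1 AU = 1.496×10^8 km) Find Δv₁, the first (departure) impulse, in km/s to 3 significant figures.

Δv₁ = 8.30 km/s

In km: r₁ = 1.20 × 1.496×10^8 = 1.7952×10^8 km; r₂ = 6.89 × 1.496×10^8 = 1.030744×10^9 km.
Transfer-ellipse semi-major axis a_t = (r₁ + r₂)/2 = (1.7952×10^8 + 1.030744×10^9)/2 = 6.05132×10^8 km.
Circular speed at r = 1.7952×10^8 km: v_c = √(μ/r) = 27.188 km/s.
Vis-viva on the transfer ellipse at r = 1.7952×10^8 km gives v_t = √[μ(2/r − 1/a_t)] = 35.484 km/s.
Δv₁ = |v_t − v_c| = |35.484 − 27.188| = 8.296 km/s.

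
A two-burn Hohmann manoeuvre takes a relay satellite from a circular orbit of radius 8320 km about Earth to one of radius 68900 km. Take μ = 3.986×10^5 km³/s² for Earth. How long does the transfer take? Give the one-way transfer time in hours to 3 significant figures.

t = 10.5 hours

Transfer-ellipse semi-major axis a_t = (r₁ + r₂)/2 = (8320 + 68900)/2 = 38610 km.
By Kepler's third law the transfer-orbit period is T = 2π√(a_t³/μ), so t = T/2 = 37750 s.
Converting: 37750 s ÷ 3600 s/hour = 10.5 hours.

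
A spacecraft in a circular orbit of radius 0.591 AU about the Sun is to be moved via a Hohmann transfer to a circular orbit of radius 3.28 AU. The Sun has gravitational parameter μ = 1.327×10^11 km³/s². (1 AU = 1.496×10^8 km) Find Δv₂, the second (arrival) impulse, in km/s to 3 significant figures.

Δv₂ = 7.36 km/s

In km: r₁ = 0.591 × 1.496×10^8 = 8.84136×10^7 km; r₂ = 3.28 × 1.496×10^8 = 4.90688×10^8 km.
Semi-major axis of the transfer orbit: a_t = (8.84136×10^7 + 4.90688×10^8)/2 = 2.895508×10^8 km.
Circular speed at r = 4.90688×10^8 km: v_c = √(μ/r) = 16.445 km/s.
Transfer-orbit speed at the same r (vis-viva, a = a_t): v_t = √[μ(2/r − 1/a_t)] = 9.0872 km/s.
Δv₂ = |v_t − v_c| = |9.0872 − 16.445| = 7.358 km/s.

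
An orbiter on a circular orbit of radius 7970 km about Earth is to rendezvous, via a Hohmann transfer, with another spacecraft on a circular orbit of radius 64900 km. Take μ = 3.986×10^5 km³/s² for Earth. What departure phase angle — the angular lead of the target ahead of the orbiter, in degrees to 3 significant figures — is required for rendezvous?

The Hohmann ellipse has a_t = (r₁ + r₂)/2 = 36435 km.
The half-period of the transfer ellipse is t = π√(a_t³/μ) = 34607 s.
Target angular speed ω₂ = √(μ/r₂³) = 3.8186×10^-5 rad/s.
Angle swept by the target during transfer: ω₂·t = 1.3215 rad = 75.72°.
Arrival is 180° from departure on the ellipse, so φ = 180° − 75.72° = 104°.

φ = 104°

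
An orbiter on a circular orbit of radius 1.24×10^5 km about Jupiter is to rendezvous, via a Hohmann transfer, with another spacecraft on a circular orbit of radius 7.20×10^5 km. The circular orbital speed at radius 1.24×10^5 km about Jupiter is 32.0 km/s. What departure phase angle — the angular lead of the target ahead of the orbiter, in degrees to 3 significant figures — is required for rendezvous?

From the circular-orbit relation v² = μ/r at r = 1.24×10^5 km: μ = v²r = (32.0)² × 1.24×10^5 = 1.26976×10^8 km³/s².
Semi-major axis of the transfer orbit: a_t = (1.240×10^5 + 7.200×10^5)/2 = 4.220×10^5 km.
The half-period of the transfer ellipse is t = π√(a_t³/μ) = 76429 s.
Target angular speed ω₂ = √(μ/r₂³) = 1.8444×10^-5 rad/s.
Angle swept by the target during transfer: ω₂·t = 1.4097 rad = 80.77°.
Arrival is 180° from departure on the ellipse, so φ = 180° − 80.77° = 99.2°.

φ = 99.2°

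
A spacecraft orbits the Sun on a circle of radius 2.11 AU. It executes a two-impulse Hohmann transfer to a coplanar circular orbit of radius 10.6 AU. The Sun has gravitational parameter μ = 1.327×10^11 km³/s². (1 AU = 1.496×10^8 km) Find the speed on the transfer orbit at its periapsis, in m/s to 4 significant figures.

In km: r₁ = 2.11 × 1.496×10^8 = 3.15656×10^8 km; r₂ = 10.6 × 1.496×10^8 = 1.58576×10^9 km.
Transfer-ellipse semi-major axis a_t = (r₁ + r₂)/2 = (3.15656×10^8 + 1.58576×10^9)/2 = 9.50708×10^8 km.
At periapsis, r = 3.15656×10^8 km.
From the vis-viva equation, v = √[μ(2/r − 1/a_t)] = 26.48 km/s.

v = 26480 m/s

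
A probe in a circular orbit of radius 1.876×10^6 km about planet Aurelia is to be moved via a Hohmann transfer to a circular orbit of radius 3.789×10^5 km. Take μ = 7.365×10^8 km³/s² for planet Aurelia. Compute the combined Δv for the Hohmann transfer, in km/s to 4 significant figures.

Δv = 21.11 km/s

Transfer-ellipse semi-major axis a_t = (r₁ + r₂)/2 = (1.876×10^6 + 3.789×10^5)/2 = 1.12745×10^6 km.
At r₁ the circular-orbit speed is v₁ = √(μ/r₁) = 19.814 km/s.
Transfer-orbit speed at r₁ (vis-viva): v_a = √[μ(2/r₁ − 1/a_t)] = 11.486 km/s.
First burn Δv₁ = |v_a − v₁| = 8.328 km/s.
At r₂, v₂ = √(μ/r₂) = 44.09 km/s.
Transfer-orbit speed at r₂: v_p = √[μ(2/r₂ − 1/a_t)] = 56.87 km/s.
Second burn Δv₂ = |v₂ − v_p| = 12.78 km/s.
Δv = Δv₁ + Δv₂ = 8.328 + 12.78 = 21.11 km/s.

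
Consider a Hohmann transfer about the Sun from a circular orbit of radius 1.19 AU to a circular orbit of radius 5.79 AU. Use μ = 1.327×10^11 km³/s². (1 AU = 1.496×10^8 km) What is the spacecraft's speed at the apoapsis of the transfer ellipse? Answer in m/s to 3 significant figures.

v = 7230 m/s

In km: r₁ = 1.19 × 1.496×10^8 = 1.78024×10^8 km; r₂ = 5.79 × 1.496×10^8 = 8.66184×10^8 km.
Transfer-ellipse semi-major axis a_t = (r₁ + r₂)/2 = (1.78024×10^8 + 8.66184×10^8)/2 = 5.22104×10^8 km.
The apoapsis of the transfer ellipse is at r = 8.66184×10^8 km.
Applying v² = μ(2/r − 1/a_t): v = 7.228 km/s.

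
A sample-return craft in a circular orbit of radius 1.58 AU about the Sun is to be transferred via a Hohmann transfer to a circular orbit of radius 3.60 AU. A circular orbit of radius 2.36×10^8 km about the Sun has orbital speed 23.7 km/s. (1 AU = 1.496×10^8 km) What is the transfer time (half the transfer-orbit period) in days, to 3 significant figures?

t = 762 days

From the circular-orbit relation v² = μ/r at r = 2.36×10^8 km: μ = v²r = (23.7)² × 2.36×10^8 = 1.32559×10^11 km³/s².
In km: r₁ = 1.58 × 1.496×10^8 = 2.36368×10^8 km; r₂ = 3.60 × 1.496×10^8 = 5.3856×10^8 km.
Transfer-ellipse semi-major axis a_t = (r₁ + r₂)/2 = (2.36368×10^8 + 5.3856×10^8)/2 = 3.87464×10^8 km.
By Kepler's third law the transfer-orbit period is T = 2π√(a_t³/μ), so t = T/2 = 6.581×10^7 s.
Converting: 6.581×10^7 s ÷ 86400 s/day = 762 days.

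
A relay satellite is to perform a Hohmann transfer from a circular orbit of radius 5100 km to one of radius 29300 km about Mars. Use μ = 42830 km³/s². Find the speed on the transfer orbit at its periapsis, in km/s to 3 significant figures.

v = 3.78 km/s

Semi-major axis of the transfer orbit: a_t = (5100 + 29300)/2 = 17200 km.
At periapsis, r = 5100 km.
Applying v² = μ(2/r − 1/a_t): v = 3.782 km/s.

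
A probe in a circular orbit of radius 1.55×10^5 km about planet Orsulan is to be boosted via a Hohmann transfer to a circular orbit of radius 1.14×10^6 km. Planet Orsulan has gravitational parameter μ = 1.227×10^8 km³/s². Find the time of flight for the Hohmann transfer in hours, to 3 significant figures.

Semi-major axis of the transfer orbit: a_t = (1.550×10^5 + 1.140×10^6)/2 = 6.475×10^5 km.
Half the transfer-orbit period gives t = π√(a_t³/μ) = 1.4777×10^5 s.
Converting: 1.4777×10^5 s ÷ 3600 s/hour = 41.0 hours.

t = 41.0 hours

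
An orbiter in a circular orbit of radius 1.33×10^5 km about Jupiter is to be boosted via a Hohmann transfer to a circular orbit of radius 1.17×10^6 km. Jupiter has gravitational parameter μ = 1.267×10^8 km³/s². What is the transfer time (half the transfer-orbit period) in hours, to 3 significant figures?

Semi-major axis of the transfer orbit: a_t = (1.330×10^5 + 1.170×10^6)/2 = 6.515×10^5 km.
By Kepler's third law the transfer-orbit period is T = 2π√(a_t³/μ), so t = T/2 = 1.468×10^5 s.
Converting: 1.468×10^5 s ÷ 3600 s/hour = 40.8 hours.

t = 40.8 hours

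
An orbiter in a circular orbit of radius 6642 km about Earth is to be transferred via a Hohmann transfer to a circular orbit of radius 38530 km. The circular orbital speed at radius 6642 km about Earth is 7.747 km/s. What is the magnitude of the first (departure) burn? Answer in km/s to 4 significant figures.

From the circular-orbit relation v² = μ/r at r = 6642 km: μ = v²r = (7.747)² × 6642 = 3.98626×10^5 km³/s².
Semi-major axis of the transfer orbit: a_t = (6642 + 38530)/2 = 22586 km.
Circular speed at r = 6642 km: v_c = √(μ/r) = 7.7470 km/s.
Transfer-orbit speed at the same r (vis-viva, a = a_t): v_t = √[μ(2/r − 1/a_t)] = 10.118 km/s.
Δv₁ = |v_t − v_c| = |10.118 − 7.7470| = 2.371 km/s.

Δv₁ = 2.371 km/s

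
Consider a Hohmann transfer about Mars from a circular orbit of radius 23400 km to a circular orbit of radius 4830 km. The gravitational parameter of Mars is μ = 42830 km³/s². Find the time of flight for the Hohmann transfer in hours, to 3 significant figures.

t = 7.07 hours

Transfer-ellipse semi-major axis a_t = (r₁ + r₂)/2 = (23400 + 4830)/2 = 14115 km.
By Kepler's third law the transfer-orbit period is T = 2π√(a_t³/μ), so t = T/2 = 25460 s.
Converting: 25460 s ÷ 3600 s/hour = 7.07 hours.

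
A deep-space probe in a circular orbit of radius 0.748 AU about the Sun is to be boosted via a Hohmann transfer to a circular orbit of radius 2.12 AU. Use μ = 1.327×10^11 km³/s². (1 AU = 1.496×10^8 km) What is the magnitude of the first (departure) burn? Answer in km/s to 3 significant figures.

In km: r₁ = 0.748 × 1.496×10^8 = 1.119008×10^8 km; r₂ = 2.12 × 1.496×10^8 = 3.17152×10^8 km.
The Hohmann ellipse has a_t = (r₁ + r₂)/2 = 2.145264×10^8 km.
On the circular orbit at r = 1.119008×10^8 km, v_c = √(μ/r) = 34.4365 km/s.
Transfer-orbit speed at the same r (vis-viva, a = a_t): v_t = √[μ(2/r − 1/a_t)] = 41.8709 km/s.
Δv₁ = |v_t − v_c| = |41.8709 − 34.4365| = 7.434 km/s.

Δv₁ = 7.43 km/s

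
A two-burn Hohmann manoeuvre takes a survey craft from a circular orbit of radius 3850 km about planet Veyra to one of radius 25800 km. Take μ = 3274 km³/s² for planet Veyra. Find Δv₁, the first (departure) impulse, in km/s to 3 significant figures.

Transfer-ellipse semi-major axis a_t = (r₁ + r₂)/2 = (3850 + 25800)/2 = 14825 km.
On the circular orbit at r = 3850 km, v_c = √(μ/r) = 0.922166 km/s.
Transfer-orbit speed at the same r (vis-viva, a = a_t): v_t = √[μ(2/r − 1/a_t)] = 1.21653 km/s.
Δv₁ = |v_t − v_c| = |1.21653 − 0.922166| = 0.2944 km/s.

Δv₁ = 0.294 km/s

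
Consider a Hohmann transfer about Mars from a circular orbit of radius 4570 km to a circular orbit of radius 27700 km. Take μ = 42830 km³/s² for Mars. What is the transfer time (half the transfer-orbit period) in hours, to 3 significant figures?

t = 8.64 hours

Transfer-ellipse semi-major axis a_t = (r₁ + r₂)/2 = (4570 + 27700)/2 = 16135 km.
Half the transfer-orbit period gives t = π√(a_t³/μ) = 31110 s.
Converting: 31110 s ÷ 3600 s/hour = 8.64 hours.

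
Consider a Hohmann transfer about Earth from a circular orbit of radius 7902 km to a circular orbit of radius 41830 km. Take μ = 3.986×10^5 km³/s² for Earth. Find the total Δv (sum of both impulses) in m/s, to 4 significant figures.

The Hohmann ellipse has a_t = (r₁ + r₂)/2 = 24866 km.
Circular speed at r₁: v₁ = √(μ/r₁) = √(3.986×10^5/7902) = 7.1023 km/s.
Transfer-orbit speed at r₁ (v² = μ(2/r − 1/a)): v_p = √[μ(2/r₁ − 1/a_t)] = 9.2117 km/s.
First burn Δv₁ = |v_p − v₁| = 2.109 km/s.
At r₂, v₂ = √(μ/r₂) = 3.087 km/s.
Transfer-orbit speed at r₂: v_a = √[μ(2/r₂ − 1/a_t)] = 1.740 km/s.
Second burn Δv₂ = |v₂ − v_a| = 1.347 km/s.
Total Δv = Δv₁ + Δv₂ = 3.456 km/s.

Δv = 3456 m/s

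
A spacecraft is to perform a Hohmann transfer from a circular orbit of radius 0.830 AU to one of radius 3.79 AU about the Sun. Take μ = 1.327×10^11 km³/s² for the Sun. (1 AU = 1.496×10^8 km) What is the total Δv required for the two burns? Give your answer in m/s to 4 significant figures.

In km: r₁ = 0.830 × 1.496×10^8 = 1.24168×10^8 km; r₂ = 3.79 × 1.496×10^8 = 5.66984×10^8 km.
Semi-major axis of the transfer orbit: a_t = (1.24168×10^8 + 5.66984×10^8)/2 = 3.45576×10^8 km.
Circular speed at r₁: v₁ = √(μ/r₁) = √(1.327×10^11/1.24168×10^8) = 32.691 km/s.
On the transfer ellipse at r₁, vis-viva equation gives v_p = √[μ(2/r₁ − 1/a_t)] = 41.874 km/s.
First burn Δv₁ = |v_p − v₁| = 9.183 km/s.
Circular speed at r₂: v₂ = √(μ/r₂) = 15.2985 km/s.
Transfer-orbit speed at r₂: v_a = √[μ(2/r₂ − 1/a_t)] = 9.17029 km/s.
Second burn Δv₂ = |v₂ − v_a| = 6.128 km/s.
Total Δv = Δv₁ + Δv₂ = 15.31 km/s.

Δv = 15310 m/s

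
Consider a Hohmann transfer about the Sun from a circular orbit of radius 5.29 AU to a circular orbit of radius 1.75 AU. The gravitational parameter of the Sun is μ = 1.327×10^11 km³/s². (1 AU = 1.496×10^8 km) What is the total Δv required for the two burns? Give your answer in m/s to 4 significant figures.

In km: r₁ = 5.29 × 1.496×10^8 = 7.91384×10^8 km; r₂ = 1.75 × 1.496×10^8 = 2.618×10^8 km.
Transfer-ellipse semi-major axis a_t = (r₁ + r₂)/2 = (7.91384×10^8 + 2.618×10^8)/2 = 5.26592×10^8 km.
At r₁ the circular-orbit speed is v₁ = √(μ/r₁) = 12.949 km/s.
Transfer-orbit speed at r₁ (v² = μ(2/r − 1/a)): v_a = √[μ(2/r₁ − 1/a_t)] = 9.1304 km/s.
First burn Δv₁ = |v_a − v₁| = 3.819 km/s.
At r₂, v₂ = √(μ/r₂) = 22.514 km/s.
Transfer-orbit speed at r₂: v_p = √[μ(2/r₂ − 1/a_t)] = 27.600 km/s.
Second burn Δv₂ = |v₂ − v_p| = 5.086 km/s.
Δv = Δv₁ + Δv₂ = 3.819 + 5.086 = 8.905 km/s.

Δv = 8905 m/s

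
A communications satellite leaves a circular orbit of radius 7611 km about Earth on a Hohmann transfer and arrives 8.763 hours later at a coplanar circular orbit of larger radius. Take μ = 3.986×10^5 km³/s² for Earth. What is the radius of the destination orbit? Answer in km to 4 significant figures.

Transfer time t = 8.763 hours = 31546.8 s, and t = π√(a_t³/μ).
So a_t = (μ t²/π²)^(1/3) = (3.986×10^5 × (31546.8)² / π²)^(1/3) = 34254 km.
Since a_t = (r₁ + r₂)/2, r₂ = 2a_t − r₁ = 2×34254 − 7611 = 60897 km.

r₂ = 60900 km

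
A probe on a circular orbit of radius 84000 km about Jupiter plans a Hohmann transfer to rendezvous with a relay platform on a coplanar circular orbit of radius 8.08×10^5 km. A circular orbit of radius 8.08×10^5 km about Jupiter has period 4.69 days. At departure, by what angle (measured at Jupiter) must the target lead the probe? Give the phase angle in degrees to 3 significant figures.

From Kepler's third law T² = 4π²r³/μ at r = 8.08×10^5 km, T = 4.69 days = 4.69 × 86400 s = 4.05216×10^5 s: μ = 4π²r³/T² = 1.26830×10^8 km³/s².
Semi-major axis of the transfer orbit: a_t = (84000 + 8.080×10^5)/2 = 4.460×10^5 km.
Transfer time t = π√(a_t³/μ) = 83089 s.
The target's mean motion on its circular orbit is ω₂ = √(μ/r₂³) = 1.5506×10^-5 rad/s.
Angle swept by the target during transfer: ω₂·t = 1.2884 rad = 73.82°.
Arrival is 180° from departure on the ellipse, so φ = 180° − 73.82° = 106°.

φ = 106°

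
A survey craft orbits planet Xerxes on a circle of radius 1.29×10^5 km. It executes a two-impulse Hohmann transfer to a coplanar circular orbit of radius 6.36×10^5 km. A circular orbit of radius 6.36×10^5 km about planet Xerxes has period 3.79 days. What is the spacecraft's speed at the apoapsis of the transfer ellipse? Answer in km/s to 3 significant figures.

v = 7.09 km/s

From Kepler's third law T² = 4π²r³/μ at r = 6.36×10^5 km, T = 3.79 days = 3.79 × 86400 s = 3.27456×10^5 s: μ = 4π²r³/T² = 9.47164×10^7 km³/s².
The Hohmann ellipse has a_t = (r₁ + r₂)/2 = 3.825×10^5 km.
At apoapsis, r = 6.360×10^5 km.
From the vis-viva equation, v = √[μ(2/r − 1/a_t)] = 7.087 km/s.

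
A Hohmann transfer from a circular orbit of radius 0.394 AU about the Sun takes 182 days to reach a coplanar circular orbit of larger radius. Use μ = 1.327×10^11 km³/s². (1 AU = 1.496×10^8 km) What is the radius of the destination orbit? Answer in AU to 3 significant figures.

In km: r₁ = 0.394 × 1.496×10^8 = 5.89424×10^7 km.
Transfer time t = 182 days = 1.57248×10^7 s, and t = π√(a_t³/μ).
So a_t = (μ t²/π²)^(1/3) = (1.327×10^11 × (1.57248×10^7)² / π²)^(1/3) = 1.4925×10^8 km.
Since a_t = (r₁ + r₂)/2, r₂ = 2a_t − r₁ = 2×1.4925×10^8 − 5.89424×10^7 = 2.395576×10^8 km.
In AU: r₂ = 2.395576×10^8 / 1.496×10^8 = 1.60 AU.

r₂ = 1.60 AU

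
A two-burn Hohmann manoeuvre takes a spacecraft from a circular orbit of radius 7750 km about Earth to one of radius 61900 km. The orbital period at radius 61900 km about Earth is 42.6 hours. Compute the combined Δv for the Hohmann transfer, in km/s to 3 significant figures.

Δv = 3.73 km/s

From Kepler's third law T² = 4π²r³/μ at r = 61900 km, T = 42.6 hours = 42.6 × 3600 s = 1.5336×10^5 s: μ = 4π²r³/T² = 3.98114×10^5 km³/s².
The Hohmann ellipse has a_t = (r₁ + r₂)/2 = 34825 km.
Circular speed at r₁: v₁ = √(μ/r₁) = √(3.98114×10^5/7750) = 7.167 km/s.
Transfer-orbit speed at r₁ (vis-viva): v_p = √[μ(2/r₁ − 1/a_t)] = 9.555 km/s.
First burn Δv₁ = |v_p − v₁| = 2.388 km/s.
Circular speed at r₂: v₂ = √(μ/r₂) = 2.536 km/s.
Transfer-orbit speed at r₂: v_a = √[μ(2/r₂ − 1/a_t)] = 1.196 km/s.
Second burn Δv₂ = |v₂ − v_a| = 1.340 km/s.
Δv = Δv₁ + Δv₂ = 2.388 + 1.340 = 3.728 km/s.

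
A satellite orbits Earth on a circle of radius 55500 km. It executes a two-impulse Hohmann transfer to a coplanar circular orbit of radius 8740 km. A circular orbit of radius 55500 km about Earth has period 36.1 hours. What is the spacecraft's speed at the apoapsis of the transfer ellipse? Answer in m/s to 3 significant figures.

v = 1400 m/s

From Kepler's third law T² = 4π²r³/μ at r = 55500 km, T = 36.1 hours = 36.1 × 3600 s = 1.2996×10^5 s: μ = 4π²r³/T² = 3.99594×10^5 km³/s².
Transfer-ellipse semi-major axis a_t = (r₁ + r₂)/2 = (55500 + 8740)/2 = 32120 km.
At apoapsis, r = 55500 km.
Applying v² = μ(2/r − 1/a_t): v = 1.400 km/s.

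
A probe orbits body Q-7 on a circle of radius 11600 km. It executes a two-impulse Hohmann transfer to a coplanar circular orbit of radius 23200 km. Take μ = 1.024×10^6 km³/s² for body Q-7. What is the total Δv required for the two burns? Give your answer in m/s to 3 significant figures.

Semi-major axis of the transfer orbit: a_t = (11600 + 23200)/2 = 17400 km.
At r₁ the circular-orbit speed is v₁ = √(μ/r₁) = 9.3955 km/s.
Transfer-orbit speed at r₁ (vis-viva): v_p = √[μ(2/r₁ − 1/a_t)] = 10.849 km/s.
First burn Δv₁ = |v_p − v₁| = 1.4535 km/s.
Circular speed at r₂: v₂ = √(μ/r₂) = 6.6436 km/s.
Transfer-orbit speed at r₂: v_a = √[μ(2/r₂ − 1/a_t)] = 5.4245 km/s.
Second burn Δv₂ = |v₂ − v_a| = 1.2191 km/s.
Δv = Δv₁ + Δv₂ = 1.4535 + 1.2191 = 2.673 km/s.

Δv = 2670 m/s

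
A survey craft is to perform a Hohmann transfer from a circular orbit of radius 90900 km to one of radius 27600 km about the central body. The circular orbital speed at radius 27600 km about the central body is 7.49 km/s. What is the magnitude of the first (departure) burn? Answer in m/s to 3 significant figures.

Δv₁ = 1310 m/s

From the circular-orbit relation v² = μ/r at r = 27600 km: μ = v²r = (7.49)² × 27600 = 1.54836×10^6 km³/s².
Transfer-ellipse semi-major axis a_t = (r₁ + r₂)/2 = (90900 + 27600)/2 = 59250 km.
On the circular orbit at r = 90900 km, v_c = √(μ/r) = 4.127 km/s.
Transfer-orbit speed at the same r (vis-viva, a = a_t): v_t = √[μ(2/r − 1/a_t)] = 2.817 km/s.
Δv₁ = |v_t − v_c| = |2.817 − 4.127| = 1.310 km/s.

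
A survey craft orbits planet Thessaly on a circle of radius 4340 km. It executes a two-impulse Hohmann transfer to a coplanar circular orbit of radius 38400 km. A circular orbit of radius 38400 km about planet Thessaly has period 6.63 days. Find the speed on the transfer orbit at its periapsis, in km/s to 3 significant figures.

From Kepler's third law T² = 4π²r³/μ at r = 38400 km, T = 6.63 days = 6.63 × 86400 s = 5.72832×10^5 s: μ = 4π²r³/T² = 6812.38 km³/s².
Transfer-ellipse semi-major axis a_t = (r₁ + r₂)/2 = (4340 + 38400)/2 = 21370 km.
The periapsis of the transfer ellipse is at r = 4340 km.
Applying v² = μ(2/r − 1/a_t): v = 1.679 km/s.

v = 1.68 km/s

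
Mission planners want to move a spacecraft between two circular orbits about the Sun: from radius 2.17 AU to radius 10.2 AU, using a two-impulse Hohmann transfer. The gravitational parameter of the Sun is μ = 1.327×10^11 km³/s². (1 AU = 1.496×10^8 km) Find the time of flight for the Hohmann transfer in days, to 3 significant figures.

In km: r₁ = 2.17 × 1.496×10^8 = 3.24632×10^8 km; r₂ = 10.2 × 1.496×10^8 = 1.52592×10^9 km.
The Hohmann ellipse has a_t = (r₁ + r₂)/2 = 9.25276×10^8 km.
Transfer time t = π√(a_t³/μ) = π√((9.25276×10^8)³ / 1.327×10^11) = 2.427×10^8 s.
Converting: 2.427×10^8 s ÷ 86400 s/day = 2810 days.

t = 2810 days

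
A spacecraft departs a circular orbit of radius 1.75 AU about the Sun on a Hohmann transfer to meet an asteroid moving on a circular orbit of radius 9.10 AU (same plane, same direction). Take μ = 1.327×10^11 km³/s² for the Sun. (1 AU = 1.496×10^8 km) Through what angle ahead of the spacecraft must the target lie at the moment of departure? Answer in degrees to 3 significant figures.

φ = 97.1°

In km: r₁ = 1.75 × 1.496×10^8 = 2.618×10^8 km; r₂ = 9.10 × 1.496×10^8 = 1.36136×10^9 km.
Semi-major axis of the transfer orbit: a_t = (2.618×10^8 + 1.36136×10^9)/2 = 8.1158×10^8 km.
Transfer time t = π√(a_t³/μ) = 1.993937×10^8 s.
The target's mean motion on its circular orbit is ω₂ = √(μ/r₂³) = 7.252304×10^-9 rad/s.
Angle swept by the target during transfer: ω₂·t = 1.44606 rad = 82.853°.
The spacecraft traverses 180° on the transfer ellipse, so the target must lead by 180° − 82.853° = 97.1°.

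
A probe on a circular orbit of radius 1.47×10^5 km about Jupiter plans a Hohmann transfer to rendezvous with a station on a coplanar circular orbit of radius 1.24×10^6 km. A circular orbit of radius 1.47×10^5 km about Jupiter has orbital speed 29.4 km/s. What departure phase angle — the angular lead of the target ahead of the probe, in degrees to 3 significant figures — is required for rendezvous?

φ = 105°

From the circular-orbit relation v² = μ/r at r = 1.47×10^5 km: μ = v²r = (29.4)² × 1.47×10^5 = 1.27061×10^8 km³/s².
Transfer-ellipse semi-major axis a_t = (r₁ + r₂)/2 = (1.470×10^5 + 1.240×10^6)/2 = 6.935×10^5 km.
The half-period of the transfer ellipse is t = π√(a_t³/μ) = 1.610×10^5 s.
Target angular speed ω₂ = √(μ/r₂³) = 8.163×10^-6 rad/s.
Angle swept by the target during transfer: ω₂·t = 1.314 rad = 75.29°.
Arrival is 180° from departure on the ellipse, so φ = 180° − 75.29° = 105°.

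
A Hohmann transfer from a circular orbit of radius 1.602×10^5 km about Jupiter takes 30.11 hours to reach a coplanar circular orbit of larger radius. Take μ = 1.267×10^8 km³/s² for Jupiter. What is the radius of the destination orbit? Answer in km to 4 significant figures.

Transfer time t = 30.11 hours = 1.08396×10^5 s, and t = π√(a_t³/μ).
So a_t = (μ t²/π²)^(1/3) = (1.267×10^8 × (1.08396×10^5)² / π²)^(1/3) = 5.3231×10^5 km.
Since a_t = (r₁ + r₂)/2, r₂ = 2a_t − r₁ = 2×5.3231×10^5 − 1.602×10^5 = 9.0442×10^5 km.

r₂ = 9.044×10^5 km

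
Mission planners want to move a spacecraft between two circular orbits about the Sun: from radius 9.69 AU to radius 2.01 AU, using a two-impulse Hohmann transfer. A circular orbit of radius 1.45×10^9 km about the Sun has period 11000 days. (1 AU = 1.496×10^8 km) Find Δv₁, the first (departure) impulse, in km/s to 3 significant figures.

Δv₁ = 3.97 km/s

From Kepler's third law T² = 4π²r³/μ at r = 1.45×10^9 km, T = 11000 days = 11000 × 86400 s = 9.504×10^8 s: μ = 4π²r³/T² = 1.33245×10^11 km³/s².
In km: r₁ = 9.69 × 1.496×10^8 = 1.449624×10^9 km; r₂ = 2.01 × 1.496×10^8 = 3.00696×10^8 km.
Transfer-ellipse semi-major axis a_t = (r₁ + r₂)/2 = (1.449624×10^9 + 3.00696×10^8)/2 = 8.7516×10^8 km.
On the circular orbit at r = 1.449624×10^9 km, v_c = √(μ/r) = 9.58733 km/s.
Transfer-orbit speed at the same r (vis-viva, a = a_t): v_t = √[μ(2/r − 1/a_t)] = 5.61976 km/s.
Δv₁ = |v_t − v_c| = |5.61976 − 9.58733| = 3.968 km/s.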